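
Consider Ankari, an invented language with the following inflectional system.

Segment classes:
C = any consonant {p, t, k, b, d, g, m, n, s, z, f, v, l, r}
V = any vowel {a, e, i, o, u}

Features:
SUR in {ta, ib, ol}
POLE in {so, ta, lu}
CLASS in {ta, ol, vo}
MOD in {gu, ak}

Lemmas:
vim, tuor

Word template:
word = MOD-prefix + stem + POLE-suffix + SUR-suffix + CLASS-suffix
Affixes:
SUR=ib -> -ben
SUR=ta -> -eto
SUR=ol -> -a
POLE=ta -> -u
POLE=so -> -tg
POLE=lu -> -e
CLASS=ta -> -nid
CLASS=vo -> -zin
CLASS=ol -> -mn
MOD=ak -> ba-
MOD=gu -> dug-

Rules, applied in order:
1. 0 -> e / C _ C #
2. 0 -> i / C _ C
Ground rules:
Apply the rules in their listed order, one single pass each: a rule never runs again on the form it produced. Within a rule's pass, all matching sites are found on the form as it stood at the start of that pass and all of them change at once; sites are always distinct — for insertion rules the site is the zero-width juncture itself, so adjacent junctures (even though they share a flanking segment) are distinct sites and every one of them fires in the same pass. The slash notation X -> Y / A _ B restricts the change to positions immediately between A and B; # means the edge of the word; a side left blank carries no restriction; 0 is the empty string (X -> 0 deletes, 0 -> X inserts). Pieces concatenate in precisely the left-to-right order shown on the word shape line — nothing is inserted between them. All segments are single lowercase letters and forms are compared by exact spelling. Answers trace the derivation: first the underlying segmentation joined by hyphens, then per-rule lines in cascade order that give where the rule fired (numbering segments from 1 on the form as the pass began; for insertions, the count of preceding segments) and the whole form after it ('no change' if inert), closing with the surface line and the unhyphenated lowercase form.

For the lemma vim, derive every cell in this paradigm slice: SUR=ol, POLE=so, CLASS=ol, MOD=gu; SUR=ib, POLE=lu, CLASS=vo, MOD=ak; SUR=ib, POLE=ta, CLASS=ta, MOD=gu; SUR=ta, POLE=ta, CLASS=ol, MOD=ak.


cell SUR=ol, POLE=so, CLASS=ol, MOD=gu:
underlying: dug-vim-tg-a-mn
1. 0 -> e / C _ C #: inserts after position(s) 10: dugvimtgamen
2. 0 -> i / C _ C: inserts after position(s) 3, 6, 7: dugivimitigamen
surface: dugivimitigamen

cell SUR=ib, POLE=lu, CLASS=vo, MOD=ak:
underlying: ba-vim-e-ben-zin
1. 0 -> e / C _ C #: no change
2. 0 -> i / C _ C: inserts after position(s) 9: bavimebenizin
surface: bavimebenizin

cell SUR=ib, POLE=ta, CLASS=ta, MOD=gu:
underlying: dug-vim-u-ben-nid
1. 0 -> e / C _ C #: no change
2. 0 -> i / C _ C: inserts after position(s) 3, 10: dugivimubeninid
surface: dugivimubeninid

cell SUR=ta, POLE=ta, CLASS=ol, MOD=ak:
underlying: ba-vim-u-eto-mn
1. 0 -> e / C _ C #: inserts after position(s) 10: bavimuetomen
2. 0 -> i / C _ C: no change
surface: bavimuetomen


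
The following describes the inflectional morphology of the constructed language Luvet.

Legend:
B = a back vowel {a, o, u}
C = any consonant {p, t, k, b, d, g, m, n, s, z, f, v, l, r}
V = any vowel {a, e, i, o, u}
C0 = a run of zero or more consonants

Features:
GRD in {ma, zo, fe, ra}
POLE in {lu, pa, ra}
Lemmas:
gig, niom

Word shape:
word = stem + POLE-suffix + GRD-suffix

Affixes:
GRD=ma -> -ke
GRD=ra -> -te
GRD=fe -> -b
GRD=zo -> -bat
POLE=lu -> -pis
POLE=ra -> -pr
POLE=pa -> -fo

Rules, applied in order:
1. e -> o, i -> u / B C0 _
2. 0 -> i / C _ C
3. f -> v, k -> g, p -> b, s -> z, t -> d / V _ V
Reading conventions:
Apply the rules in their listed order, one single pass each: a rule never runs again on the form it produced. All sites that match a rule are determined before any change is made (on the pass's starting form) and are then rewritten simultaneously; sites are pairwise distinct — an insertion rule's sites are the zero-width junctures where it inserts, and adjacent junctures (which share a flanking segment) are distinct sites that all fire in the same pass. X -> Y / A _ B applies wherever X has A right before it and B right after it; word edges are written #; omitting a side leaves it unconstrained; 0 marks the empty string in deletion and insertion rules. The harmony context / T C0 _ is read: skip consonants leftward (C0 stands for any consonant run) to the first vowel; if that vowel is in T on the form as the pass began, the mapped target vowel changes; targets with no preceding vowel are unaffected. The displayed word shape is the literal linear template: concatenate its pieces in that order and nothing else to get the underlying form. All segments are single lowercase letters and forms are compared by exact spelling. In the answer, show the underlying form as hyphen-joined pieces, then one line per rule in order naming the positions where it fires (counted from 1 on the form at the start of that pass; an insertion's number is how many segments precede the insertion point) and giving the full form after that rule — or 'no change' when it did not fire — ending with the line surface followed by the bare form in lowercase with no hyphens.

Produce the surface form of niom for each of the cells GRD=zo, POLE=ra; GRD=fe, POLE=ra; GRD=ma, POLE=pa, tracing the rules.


cell GRD=zo, POLE=ra:
underlying: niom-pr-bat
1. e -> o, i -> u / B C0 _: no change
2. 0 -> i / C _ C: inserts after position(s) 4, 5, 6: niomipiribat
3. f -> v, k -> g, p -> b, s -> z, t -> d / V _ V: fires at position(s) 6: niomibiribat
surface: niomibiribat

cell GRD=fe, POLE=ra:
underlying: niom-pr-b
1. e -> o, i -> u / B C0 _: no change
2. 0 -> i / C _ C: inserts after position(s) 4, 5, 6: niomipirib
3. f -> v, k -> g, p -> b, s -> z, t -> d / V _ V: fires at position(s) 6: niomibirib
surface: niomibirib

cell GRD=ma, POLE=pa:
underlying: niom-fo-ke
1. e -> o, i -> u / B C0 _: fires at position(s) 8: niomfoko
2. 0 -> i / C _ C: inserts after position(s) 4: niomifoko
3. f -> v, k -> g, p -> b, s -> z, t -> d / V _ V: fires at position(s) 6, 8: niomivogo
surface: niomivogo


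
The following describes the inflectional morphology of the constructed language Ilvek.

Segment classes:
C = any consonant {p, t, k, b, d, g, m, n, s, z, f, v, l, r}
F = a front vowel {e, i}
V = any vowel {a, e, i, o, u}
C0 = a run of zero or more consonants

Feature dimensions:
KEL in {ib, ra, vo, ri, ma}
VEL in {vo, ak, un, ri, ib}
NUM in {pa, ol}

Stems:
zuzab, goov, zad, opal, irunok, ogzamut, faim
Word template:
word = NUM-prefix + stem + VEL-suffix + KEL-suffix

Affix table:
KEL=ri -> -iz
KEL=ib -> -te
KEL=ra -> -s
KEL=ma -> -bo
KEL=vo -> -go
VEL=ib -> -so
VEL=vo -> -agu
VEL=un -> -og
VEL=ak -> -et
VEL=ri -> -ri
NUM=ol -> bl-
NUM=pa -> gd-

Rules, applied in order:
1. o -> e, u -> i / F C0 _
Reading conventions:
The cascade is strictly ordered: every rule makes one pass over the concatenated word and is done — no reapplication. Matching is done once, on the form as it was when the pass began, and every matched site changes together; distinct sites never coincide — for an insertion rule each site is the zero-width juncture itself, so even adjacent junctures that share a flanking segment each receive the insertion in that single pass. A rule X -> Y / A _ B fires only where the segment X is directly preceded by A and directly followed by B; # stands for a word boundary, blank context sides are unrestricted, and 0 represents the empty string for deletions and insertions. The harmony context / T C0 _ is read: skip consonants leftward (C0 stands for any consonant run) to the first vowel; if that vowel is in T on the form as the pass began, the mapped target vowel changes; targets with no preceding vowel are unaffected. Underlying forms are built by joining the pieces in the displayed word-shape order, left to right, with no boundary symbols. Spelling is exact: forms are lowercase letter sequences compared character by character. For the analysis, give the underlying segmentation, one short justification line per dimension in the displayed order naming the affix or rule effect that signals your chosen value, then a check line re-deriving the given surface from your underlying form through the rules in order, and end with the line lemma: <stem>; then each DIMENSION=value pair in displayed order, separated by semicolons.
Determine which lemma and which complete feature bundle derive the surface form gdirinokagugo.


underlying: gd-irunok-agu-go
KEL=vo - signalled by the affix -go
VEL=vo - signalled by the affix -agu
NUM=pa - signalled by the affix gd-
check: gdirunokagugo -> gdirinokagugo
lemma: irunok; KEL=vo; VEL=vo; NUM=pa


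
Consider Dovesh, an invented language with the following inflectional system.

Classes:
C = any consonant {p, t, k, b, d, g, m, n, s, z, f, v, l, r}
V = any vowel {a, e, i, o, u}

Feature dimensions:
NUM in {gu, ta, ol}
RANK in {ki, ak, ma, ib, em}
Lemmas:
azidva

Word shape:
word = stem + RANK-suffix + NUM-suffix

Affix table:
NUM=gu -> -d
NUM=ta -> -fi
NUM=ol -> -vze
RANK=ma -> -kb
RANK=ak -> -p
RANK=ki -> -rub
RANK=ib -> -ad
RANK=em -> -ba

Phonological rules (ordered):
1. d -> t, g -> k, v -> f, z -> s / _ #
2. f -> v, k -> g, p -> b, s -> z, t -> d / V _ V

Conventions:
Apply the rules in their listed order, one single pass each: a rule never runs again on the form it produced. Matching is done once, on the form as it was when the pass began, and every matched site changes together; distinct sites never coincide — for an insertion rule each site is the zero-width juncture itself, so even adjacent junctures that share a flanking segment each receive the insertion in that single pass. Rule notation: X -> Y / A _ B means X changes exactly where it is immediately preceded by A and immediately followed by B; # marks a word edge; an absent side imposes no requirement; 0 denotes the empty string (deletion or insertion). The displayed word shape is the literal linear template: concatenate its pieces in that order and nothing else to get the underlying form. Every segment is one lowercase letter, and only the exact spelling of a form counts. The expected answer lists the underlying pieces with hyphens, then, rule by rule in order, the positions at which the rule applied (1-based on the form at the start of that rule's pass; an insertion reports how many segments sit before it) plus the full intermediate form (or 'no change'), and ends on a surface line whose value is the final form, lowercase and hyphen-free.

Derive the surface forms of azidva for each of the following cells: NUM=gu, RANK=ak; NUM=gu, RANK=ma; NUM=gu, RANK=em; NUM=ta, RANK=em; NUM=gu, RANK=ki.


cell NUM=gu, RANK=ak:
underlying: azidva-p-d
1. d -> t, g -> k, v -> f, z -> s / _ #: fires at position(s) 8: azidvapt
2. f -> v, k -> g, p -> b, s -> z, t -> d / V _ V: no change
surface: azidvapt

cell NUM=gu, RANK=ma:
underlying: azidva-kb-d
1. d -> t, g -> k, v -> f, z -> s / _ #: fires at position(s) 9: azidvakbt
2. f -> v, k -> g, p -> b, s -> z, t -> d / V _ V: no change
surface: azidvakbt

cell NUM=gu, RANK=em:
underlying: azidva-ba-d
1. d -> t, g -> k, v -> f, z -> s / _ #: fires at position(s) 9: azidvabat
2. f -> v, k -> g, p -> b, s -> z, t -> d / V _ V: no change
surface: azidvabat

cell NUM=ta, RANK=em:
underlying: azidva-ba-fi
1. d -> t, g -> k, v -> f, z -> s / _ #: no change
2. f -> v, k -> g, p -> b, s -> z, t -> d / V _ V: fires at position(s) 9: azidvabavi
surface: azidvabavi

cell NUM=gu, RANK=ki:
underlying: azidva-rub-d
1. d -> t, g -> k, v -> f, z -> s / _ #: fires at position(s) 10: azidvarubt
2. f -> v, k -> g, p -> b, s -> z, t -> d / V _ V: no change
surface: azidvarubt


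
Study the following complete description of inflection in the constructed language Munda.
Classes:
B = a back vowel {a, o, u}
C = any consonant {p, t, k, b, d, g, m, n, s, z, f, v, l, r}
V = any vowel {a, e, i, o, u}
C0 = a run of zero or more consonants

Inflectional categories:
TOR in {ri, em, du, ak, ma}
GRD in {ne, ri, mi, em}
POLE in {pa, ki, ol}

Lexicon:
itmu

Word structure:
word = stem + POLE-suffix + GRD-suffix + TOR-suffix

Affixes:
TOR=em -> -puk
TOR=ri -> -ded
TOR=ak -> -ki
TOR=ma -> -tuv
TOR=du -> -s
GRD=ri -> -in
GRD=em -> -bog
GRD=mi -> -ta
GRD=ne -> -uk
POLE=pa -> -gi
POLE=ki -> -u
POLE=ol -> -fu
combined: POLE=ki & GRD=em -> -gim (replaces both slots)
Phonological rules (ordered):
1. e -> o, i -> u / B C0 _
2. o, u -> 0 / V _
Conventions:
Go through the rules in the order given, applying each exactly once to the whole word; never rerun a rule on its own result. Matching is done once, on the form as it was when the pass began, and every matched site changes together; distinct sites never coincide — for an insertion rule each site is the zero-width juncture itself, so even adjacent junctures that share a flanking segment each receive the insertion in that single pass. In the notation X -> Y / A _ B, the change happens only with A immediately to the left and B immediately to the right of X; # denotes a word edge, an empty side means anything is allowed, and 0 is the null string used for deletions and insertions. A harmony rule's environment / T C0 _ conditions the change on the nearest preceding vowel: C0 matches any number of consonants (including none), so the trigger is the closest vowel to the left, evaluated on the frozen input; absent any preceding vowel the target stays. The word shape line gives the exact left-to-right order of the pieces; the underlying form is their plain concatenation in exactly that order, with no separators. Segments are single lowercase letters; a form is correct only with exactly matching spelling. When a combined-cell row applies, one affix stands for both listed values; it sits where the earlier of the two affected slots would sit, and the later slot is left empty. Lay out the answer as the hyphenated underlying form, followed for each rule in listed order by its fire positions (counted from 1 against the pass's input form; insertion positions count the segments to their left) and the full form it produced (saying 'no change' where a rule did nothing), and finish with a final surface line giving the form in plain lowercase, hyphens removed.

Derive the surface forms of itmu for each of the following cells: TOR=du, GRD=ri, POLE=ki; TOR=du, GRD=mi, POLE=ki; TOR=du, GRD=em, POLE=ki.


cell TOR=du, GRD=ri, POLE=ki:
underlying: itmu-u-in-s
1. e -> o, i -> u / B C0 _: fires at position(s) 6: itmuuuns
2. o, u -> 0 / V _: fires at position(s) 5, 6: itmuns
surface: itmuns

cell TOR=du, GRD=mi, POLE=ki:
underlying: itmu-u-ta-s
1. e -> o, i -> u / B C0 _: no change
2. o, u -> 0 / V _: fires at position(s) 5: itmutas
surface: itmutas

cell TOR=du, GRD=em, POLE=ki:
underlying: itmu-gim-s
1. e -> o, i -> u / B C0 _: fires at position(s) 6: itmugums
2. o, u -> 0 / V _: no change
surface: itmugums


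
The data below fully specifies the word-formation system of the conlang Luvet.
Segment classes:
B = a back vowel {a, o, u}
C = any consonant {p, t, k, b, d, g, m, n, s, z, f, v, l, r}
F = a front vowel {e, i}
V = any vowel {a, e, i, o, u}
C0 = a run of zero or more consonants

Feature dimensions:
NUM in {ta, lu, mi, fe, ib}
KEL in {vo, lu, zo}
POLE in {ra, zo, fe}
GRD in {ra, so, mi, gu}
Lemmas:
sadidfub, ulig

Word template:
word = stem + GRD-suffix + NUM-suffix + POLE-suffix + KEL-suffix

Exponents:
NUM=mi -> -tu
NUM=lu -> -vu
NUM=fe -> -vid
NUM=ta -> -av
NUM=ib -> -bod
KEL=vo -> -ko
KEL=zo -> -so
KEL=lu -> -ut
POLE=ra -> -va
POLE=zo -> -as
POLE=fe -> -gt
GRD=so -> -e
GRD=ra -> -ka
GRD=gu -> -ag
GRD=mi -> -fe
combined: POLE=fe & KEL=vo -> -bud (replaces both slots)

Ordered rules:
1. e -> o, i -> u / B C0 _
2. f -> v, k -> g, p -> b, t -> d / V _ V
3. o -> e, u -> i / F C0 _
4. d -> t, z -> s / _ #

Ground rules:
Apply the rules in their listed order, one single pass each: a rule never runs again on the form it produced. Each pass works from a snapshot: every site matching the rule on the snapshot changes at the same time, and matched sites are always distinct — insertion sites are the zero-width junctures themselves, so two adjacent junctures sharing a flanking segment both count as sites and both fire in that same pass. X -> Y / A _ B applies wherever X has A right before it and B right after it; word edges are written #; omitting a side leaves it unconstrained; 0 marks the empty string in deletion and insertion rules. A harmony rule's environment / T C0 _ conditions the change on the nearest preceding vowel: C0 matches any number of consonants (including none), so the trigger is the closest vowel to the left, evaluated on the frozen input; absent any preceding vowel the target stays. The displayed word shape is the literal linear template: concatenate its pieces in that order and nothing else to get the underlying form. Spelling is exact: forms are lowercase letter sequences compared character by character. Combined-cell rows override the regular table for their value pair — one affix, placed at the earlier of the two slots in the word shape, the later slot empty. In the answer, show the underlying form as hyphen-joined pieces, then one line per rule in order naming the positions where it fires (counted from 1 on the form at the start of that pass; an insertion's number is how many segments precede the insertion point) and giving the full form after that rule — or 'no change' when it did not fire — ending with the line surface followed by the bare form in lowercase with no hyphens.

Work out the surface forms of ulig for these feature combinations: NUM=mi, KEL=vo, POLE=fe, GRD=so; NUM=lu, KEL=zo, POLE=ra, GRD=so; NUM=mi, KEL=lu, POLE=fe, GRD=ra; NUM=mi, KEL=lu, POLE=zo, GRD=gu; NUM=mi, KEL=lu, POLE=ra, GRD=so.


cell NUM=mi, KEL=vo, POLE=fe, GRD=so:
underlying: ulig-e-tu-bud
1. e -> o, i -> u / B C0 _: fires at position(s) 3: ulugetubud
2. f -> v, k -> g, p -> b, t -> d / V _ V: fires at position(s) 6: ulugedubud
3. o -> e, u -> i / F C0 _: fires at position(s) 7: ulugedibud
4. d -> t, z -> s / _ #: fires at position(s) 10: ulugedibut
surface: ulugedibut

cell NUM=lu, KEL=zo, POLE=ra, GRD=so:
underlying: ulig-e-vu-va-so
1. e -> o, i -> u / B C0 _: fires at position(s) 3: ulugevuvaso
2. f -> v, k -> g, p -> b, t -> d / V _ V: no change
3. o -> e, u -> i / F C0 _: fires at position(s) 7: ulugevivaso
4. d -> t, z -> s / _ #: no change
surface: ulugevivaso

cell NUM=mi, KEL=lu, POLE=fe, GRD=ra:
underlying: ulig-ka-tu-gt-ut
1. e -> o, i -> u / B C0 _: fires at position(s) 3: ulugkatugtut
2. f -> v, k -> g, p -> b, t -> d / V _ V: fires at position(s) 7: ulugkadugtut
3. o -> e, u -> i / F C0 _: no change
4. d -> t, z -> s / _ #: no change
surface: ulugkadugtut

cell NUM=mi, KEL=lu, POLE=zo, GRD=gu:
underlying: ulig-ag-tu-as-ut
1. e -> o, i -> u / B C0 _: fires at position(s) 3: ulugagtuasut
2. f -> v, k -> g, p -> b, t -> d / V _ V: no change
3. o -> e, u -> i / F C0 _: no change
4. d -> t, z -> s / _ #: no change
surface: ulugagtuasut

cell NUM=mi, KEL=lu, POLE=ra, GRD=so:
underlying: ulig-e-tu-va-ut
1. e -> o, i -> u / B C0 _: fires at position(s) 3: ulugetuvaut
2. f -> v, k -> g, p -> b, t -> d / V _ V: fires at position(s) 6: ulugeduvaut
3. o -> e, u -> i / F C0 _: fires at position(s) 7: ulugedivaut
4. d -> t, z -> s / _ #: no change
surface: ulugedivaut


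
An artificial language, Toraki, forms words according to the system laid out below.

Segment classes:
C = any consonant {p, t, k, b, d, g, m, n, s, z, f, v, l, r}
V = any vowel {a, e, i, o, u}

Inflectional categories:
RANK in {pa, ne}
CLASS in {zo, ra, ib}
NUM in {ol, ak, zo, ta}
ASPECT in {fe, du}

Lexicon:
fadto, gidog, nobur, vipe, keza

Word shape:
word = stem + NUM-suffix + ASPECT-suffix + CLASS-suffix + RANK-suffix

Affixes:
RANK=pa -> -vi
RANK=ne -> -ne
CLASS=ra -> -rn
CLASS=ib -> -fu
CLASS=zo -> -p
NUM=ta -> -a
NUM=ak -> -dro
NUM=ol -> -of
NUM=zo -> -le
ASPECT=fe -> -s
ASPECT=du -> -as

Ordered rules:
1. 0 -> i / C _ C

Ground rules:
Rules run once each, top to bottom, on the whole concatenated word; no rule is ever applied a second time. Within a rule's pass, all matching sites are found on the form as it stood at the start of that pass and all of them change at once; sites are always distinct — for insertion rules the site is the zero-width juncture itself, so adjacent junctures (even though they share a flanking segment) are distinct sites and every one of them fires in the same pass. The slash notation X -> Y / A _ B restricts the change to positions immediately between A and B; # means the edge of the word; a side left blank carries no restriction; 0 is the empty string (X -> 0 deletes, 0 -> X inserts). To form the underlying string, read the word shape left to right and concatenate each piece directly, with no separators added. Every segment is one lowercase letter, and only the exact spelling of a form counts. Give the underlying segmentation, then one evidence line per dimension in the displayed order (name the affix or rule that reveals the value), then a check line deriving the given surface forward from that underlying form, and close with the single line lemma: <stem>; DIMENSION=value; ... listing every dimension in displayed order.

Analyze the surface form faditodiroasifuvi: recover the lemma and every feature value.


underlying: fadto-dro-as-fu-vi
RANK=pa - signalled by the affix -vi
CLASS=ib - signalled by the affix -fu
NUM=ak - signalled by the affix -dro
ASPECT=du - signalled by the affix -as
check: fadtodroasfuvi -> faditodiroasifuvi
lemma: fadto; RANK=pa; CLASS=ib; NUM=ak; ASPECT=du


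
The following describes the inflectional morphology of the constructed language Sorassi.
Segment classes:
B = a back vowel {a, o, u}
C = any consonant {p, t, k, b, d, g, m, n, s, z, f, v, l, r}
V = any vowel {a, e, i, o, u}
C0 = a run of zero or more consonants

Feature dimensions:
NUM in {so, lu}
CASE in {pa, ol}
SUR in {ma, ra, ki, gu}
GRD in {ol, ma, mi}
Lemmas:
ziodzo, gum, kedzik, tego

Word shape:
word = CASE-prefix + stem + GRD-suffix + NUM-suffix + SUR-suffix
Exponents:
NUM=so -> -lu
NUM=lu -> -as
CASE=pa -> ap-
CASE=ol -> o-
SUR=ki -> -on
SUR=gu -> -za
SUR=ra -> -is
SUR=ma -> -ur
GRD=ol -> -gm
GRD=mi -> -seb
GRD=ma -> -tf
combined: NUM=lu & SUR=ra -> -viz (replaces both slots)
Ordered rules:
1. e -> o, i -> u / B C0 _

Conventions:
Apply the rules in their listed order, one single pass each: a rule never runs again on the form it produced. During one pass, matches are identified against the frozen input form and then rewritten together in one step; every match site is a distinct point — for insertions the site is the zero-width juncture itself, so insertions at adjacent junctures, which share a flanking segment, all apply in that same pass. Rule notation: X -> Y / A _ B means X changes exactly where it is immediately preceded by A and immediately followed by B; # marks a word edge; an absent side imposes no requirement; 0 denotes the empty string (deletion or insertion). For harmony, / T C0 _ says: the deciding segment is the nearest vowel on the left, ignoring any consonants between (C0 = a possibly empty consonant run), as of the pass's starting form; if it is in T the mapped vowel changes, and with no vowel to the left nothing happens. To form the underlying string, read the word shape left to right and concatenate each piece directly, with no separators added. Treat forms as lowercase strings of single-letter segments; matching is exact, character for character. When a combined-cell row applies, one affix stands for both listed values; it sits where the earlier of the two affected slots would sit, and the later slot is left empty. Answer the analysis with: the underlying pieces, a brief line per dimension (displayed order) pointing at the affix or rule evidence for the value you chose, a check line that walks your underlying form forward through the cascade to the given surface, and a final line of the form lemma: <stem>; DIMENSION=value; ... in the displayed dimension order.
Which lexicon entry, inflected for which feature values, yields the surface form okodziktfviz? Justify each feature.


underlying: o-kedzik-tf-viz
NUM=lu - signalled by the combined affix row
CASE=ol - signalled by the affix o-
SUR=ra - signalled by the combined affix row
GRD=ma - signalled by the affix -tf
check: okedziktfviz -> okodziktfviz
lemma: kedzik; NUM=lu; CASE=ol; SUR=ra; GRD=ma


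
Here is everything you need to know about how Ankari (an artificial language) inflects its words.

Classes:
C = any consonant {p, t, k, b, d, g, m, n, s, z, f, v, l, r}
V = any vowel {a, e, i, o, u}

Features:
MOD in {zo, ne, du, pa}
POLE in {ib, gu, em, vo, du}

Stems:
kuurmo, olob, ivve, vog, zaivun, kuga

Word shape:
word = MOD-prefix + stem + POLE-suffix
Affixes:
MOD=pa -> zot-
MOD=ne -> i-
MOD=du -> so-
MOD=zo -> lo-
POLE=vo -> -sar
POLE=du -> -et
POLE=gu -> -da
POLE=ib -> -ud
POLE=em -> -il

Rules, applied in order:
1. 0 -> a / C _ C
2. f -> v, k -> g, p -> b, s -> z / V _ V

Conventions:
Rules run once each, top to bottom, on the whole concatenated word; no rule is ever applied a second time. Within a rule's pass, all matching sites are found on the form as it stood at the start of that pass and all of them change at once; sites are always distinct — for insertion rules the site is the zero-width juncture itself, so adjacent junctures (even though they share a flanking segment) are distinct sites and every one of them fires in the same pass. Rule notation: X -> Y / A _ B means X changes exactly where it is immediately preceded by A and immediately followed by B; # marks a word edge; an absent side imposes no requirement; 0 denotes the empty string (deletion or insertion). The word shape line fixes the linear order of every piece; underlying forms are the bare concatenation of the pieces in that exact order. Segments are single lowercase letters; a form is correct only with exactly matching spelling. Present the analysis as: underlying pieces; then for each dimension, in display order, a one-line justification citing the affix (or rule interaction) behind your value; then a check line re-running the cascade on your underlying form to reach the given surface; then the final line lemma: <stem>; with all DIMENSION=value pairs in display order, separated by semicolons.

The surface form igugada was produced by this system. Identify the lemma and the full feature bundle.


underlying: i-kuga-da
MOD=ne - signalled by the affix i-
POLE=gu - signalled by the affix -da
check: ikugada -> ikugada -> igugada
lemma: kuga; MOD=ne; POLE=gu


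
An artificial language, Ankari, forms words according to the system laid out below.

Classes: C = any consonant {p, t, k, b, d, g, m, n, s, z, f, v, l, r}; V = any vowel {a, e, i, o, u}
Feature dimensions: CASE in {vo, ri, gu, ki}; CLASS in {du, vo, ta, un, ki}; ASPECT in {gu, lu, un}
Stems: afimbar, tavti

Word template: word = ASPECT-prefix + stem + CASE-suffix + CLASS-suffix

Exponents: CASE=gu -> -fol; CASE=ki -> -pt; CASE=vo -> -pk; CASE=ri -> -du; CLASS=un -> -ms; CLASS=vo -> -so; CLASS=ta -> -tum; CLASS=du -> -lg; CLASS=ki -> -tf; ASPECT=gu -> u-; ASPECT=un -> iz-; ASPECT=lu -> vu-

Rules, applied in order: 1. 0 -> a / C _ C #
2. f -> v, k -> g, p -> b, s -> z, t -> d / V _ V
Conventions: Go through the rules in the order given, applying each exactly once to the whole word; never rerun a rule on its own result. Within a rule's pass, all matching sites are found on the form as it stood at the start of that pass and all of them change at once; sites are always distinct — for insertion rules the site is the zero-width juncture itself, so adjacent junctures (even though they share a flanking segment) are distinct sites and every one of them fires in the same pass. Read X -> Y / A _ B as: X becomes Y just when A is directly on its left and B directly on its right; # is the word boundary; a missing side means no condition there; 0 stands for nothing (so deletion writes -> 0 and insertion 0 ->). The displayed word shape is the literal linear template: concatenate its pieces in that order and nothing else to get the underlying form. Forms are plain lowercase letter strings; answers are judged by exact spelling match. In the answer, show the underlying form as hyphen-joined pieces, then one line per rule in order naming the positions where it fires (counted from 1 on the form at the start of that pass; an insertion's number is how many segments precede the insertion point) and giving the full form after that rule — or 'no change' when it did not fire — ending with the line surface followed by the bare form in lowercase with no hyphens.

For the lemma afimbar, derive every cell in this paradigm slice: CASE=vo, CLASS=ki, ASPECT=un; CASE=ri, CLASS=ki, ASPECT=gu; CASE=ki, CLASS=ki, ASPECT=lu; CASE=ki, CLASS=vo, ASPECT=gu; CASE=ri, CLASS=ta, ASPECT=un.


cell CASE=vo, CLASS=ki, ASPECT=un:
underlying: iz-afimbar-pk-tf
1. 0 -> a / C _ C #: inserts after position(s) 12: izafimbarpktaf
2. f -> v, k -> g, p -> b, s -> z, t -> d / V _ V: fires at position(s) 4: izavimbarpktaf
surface: izavimbarpktaf

cell CASE=ri, CLASS=ki, ASPECT=gu:
underlying: u-afimbar-du-tf
1. 0 -> a / C _ C #: inserts after position(s) 11: uafimbardutaf
2. f -> v, k -> g, p -> b, s -> z, t -> d / V _ V: fires at position(s) 3, 11: uavimbardudaf
surface: uavimbardudaf

cell CASE=ki, CLASS=ki, ASPECT=lu:
underlying: vu-afimbar-pt-tf
1. 0 -> a / C _ C #: inserts after position(s) 12: vuafimbarpttaf
2. f -> v, k -> g, p -> b, s -> z, t -> d / V _ V: fires at position(s) 4: vuavimbarpttaf
surface: vuavimbarpttaf

cell CASE=ki, CLASS=vo, ASPECT=gu:
underlying: u-afimbar-pt-so
1. 0 -> a / C _ C #: no change
2. f -> v, k -> g, p -> b, s -> z, t -> d / V _ V: fires at position(s) 3: uavimbarptso
surface: uavimbarptso

cell CASE=ri, CLASS=ta, ASPECT=un:
underlying: iz-afimbar-du-tum
1. 0 -> a / C _ C #: no change
2. f -> v, k -> g, p -> b, s -> z, t -> d / V _ V: fires at position(s) 4, 12: izavimbardudum
surface: izavimbardudum


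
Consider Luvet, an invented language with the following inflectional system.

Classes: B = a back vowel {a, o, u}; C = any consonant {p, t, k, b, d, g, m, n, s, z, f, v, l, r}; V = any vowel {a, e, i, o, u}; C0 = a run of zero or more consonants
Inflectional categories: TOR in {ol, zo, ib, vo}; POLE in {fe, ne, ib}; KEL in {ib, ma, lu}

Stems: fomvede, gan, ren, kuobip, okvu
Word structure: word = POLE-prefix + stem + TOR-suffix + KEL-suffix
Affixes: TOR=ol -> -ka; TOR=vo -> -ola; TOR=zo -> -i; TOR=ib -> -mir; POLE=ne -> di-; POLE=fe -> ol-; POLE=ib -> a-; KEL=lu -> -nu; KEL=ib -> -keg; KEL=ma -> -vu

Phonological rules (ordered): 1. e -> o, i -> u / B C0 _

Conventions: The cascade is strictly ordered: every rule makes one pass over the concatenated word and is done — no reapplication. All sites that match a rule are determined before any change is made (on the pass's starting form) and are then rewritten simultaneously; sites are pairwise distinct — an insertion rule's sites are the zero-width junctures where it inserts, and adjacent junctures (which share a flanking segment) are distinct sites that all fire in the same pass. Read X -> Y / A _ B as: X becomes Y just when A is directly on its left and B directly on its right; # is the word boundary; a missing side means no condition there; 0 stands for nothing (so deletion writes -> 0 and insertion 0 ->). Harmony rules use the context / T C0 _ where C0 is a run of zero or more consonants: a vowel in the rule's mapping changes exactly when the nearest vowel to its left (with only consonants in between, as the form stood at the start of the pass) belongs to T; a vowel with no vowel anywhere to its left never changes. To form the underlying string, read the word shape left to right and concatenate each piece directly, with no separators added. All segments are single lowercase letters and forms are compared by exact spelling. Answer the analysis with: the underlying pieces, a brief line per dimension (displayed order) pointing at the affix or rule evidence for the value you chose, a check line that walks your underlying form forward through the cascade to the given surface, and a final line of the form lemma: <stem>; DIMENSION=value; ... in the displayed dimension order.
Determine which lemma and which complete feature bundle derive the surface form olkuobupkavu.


underlying: ol-kuobip-ka-vu
TOR=ol - signalled by the affix -ka
POLE=fe - signalled by the affix ol-
KEL=ma - signalled by the affix -vu
check: olkuobipkavu -> olkuobupkavu
lemma: kuobip; TOR=ol; POLE=fe; KEL=ma


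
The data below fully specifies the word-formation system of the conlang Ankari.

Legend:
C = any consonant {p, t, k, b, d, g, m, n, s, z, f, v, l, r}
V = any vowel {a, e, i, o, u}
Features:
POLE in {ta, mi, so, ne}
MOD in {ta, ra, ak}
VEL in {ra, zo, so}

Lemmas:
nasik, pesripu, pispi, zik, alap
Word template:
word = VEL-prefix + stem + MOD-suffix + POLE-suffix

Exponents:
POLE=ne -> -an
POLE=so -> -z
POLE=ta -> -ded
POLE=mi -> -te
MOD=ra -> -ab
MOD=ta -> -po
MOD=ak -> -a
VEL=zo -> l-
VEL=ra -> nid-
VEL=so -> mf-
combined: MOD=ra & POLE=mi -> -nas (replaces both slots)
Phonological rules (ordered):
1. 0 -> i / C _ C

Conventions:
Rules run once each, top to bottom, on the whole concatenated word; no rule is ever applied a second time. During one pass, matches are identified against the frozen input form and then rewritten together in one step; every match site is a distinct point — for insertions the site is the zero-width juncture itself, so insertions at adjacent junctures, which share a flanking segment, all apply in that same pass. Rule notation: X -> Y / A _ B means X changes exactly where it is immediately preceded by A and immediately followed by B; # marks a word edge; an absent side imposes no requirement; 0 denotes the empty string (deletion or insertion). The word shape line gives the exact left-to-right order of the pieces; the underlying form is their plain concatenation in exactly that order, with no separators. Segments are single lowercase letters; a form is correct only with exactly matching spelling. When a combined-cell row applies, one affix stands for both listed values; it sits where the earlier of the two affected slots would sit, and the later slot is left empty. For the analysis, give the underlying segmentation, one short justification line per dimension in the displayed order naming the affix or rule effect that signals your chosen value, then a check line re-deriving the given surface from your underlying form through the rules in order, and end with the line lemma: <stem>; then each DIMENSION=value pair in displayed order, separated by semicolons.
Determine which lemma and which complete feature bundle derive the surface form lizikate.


underlying: l-zik-a-te
POLE=mi - signalled by the affix -te
MOD=ak - signalled by the affix -a
VEL=zo - signalled by the affix l-
check: lzikate -> lizikate
lemma: zik; POLE=mi; MOD=ak; VEL=zo


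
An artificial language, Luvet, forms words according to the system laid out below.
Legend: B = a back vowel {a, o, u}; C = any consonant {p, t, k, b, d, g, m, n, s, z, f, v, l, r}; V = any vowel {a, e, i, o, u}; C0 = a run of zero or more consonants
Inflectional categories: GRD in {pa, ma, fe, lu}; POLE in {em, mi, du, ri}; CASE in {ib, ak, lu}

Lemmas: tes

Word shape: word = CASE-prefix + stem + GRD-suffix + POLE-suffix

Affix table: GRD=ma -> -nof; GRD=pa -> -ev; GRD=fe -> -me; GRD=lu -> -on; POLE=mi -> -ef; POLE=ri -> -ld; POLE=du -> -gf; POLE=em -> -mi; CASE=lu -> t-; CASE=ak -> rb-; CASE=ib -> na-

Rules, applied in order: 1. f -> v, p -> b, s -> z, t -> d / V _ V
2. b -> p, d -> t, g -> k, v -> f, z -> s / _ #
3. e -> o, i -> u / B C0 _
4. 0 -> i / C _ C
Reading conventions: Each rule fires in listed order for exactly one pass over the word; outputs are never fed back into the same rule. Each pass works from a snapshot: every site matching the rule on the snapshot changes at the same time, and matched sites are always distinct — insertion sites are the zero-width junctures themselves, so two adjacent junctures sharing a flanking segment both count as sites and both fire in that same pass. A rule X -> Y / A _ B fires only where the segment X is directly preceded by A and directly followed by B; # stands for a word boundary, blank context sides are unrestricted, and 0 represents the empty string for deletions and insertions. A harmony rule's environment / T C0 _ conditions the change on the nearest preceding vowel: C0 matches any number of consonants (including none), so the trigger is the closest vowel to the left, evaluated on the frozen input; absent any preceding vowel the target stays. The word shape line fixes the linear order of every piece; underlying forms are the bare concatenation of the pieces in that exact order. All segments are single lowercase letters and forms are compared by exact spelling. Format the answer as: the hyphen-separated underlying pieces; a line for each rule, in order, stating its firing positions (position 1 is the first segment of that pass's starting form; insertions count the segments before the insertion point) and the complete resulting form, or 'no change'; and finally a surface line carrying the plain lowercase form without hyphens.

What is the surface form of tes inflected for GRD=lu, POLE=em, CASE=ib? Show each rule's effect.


underlying: na-tes-on-mi
1. f -> v, p -> b, s -> z, t -> d / V _ V: fires at position(s) 3, 5: nadezonmi
2. b -> p, d -> t, g -> k, v -> f, z -> s / _ #: no change
3. e -> o, i -> u / B C0 _: fires at position(s) 4, 9: nadozonmu
4. 0 -> i / C _ C: inserts after position(s) 7: nadozonimu
surface: nadozonimu


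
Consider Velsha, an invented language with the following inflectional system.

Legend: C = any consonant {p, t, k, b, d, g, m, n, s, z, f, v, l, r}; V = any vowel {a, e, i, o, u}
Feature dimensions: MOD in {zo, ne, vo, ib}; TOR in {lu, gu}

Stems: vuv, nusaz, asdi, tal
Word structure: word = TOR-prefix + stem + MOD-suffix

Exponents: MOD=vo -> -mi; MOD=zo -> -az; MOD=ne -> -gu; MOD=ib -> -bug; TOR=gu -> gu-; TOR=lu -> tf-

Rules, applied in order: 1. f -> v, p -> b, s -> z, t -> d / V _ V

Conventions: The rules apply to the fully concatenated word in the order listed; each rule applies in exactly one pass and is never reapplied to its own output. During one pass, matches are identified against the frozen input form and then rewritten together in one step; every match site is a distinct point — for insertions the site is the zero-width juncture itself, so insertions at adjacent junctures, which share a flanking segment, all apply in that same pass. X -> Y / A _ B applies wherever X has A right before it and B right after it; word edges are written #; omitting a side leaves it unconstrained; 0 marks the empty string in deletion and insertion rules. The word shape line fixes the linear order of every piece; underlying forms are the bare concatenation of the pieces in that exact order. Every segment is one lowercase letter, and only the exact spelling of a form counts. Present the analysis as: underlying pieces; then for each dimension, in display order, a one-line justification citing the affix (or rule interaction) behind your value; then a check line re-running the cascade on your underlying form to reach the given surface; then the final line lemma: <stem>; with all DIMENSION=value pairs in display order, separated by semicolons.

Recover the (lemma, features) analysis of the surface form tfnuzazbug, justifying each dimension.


underlying: tf-nusaz-bug
MOD=ib - signalled by the affix -bug
TOR=lu - signalled by the affix tf-
check: tfnusazbug -> tfnuzazbug
lemma: nusaz; MOD=ib; TOR=lu


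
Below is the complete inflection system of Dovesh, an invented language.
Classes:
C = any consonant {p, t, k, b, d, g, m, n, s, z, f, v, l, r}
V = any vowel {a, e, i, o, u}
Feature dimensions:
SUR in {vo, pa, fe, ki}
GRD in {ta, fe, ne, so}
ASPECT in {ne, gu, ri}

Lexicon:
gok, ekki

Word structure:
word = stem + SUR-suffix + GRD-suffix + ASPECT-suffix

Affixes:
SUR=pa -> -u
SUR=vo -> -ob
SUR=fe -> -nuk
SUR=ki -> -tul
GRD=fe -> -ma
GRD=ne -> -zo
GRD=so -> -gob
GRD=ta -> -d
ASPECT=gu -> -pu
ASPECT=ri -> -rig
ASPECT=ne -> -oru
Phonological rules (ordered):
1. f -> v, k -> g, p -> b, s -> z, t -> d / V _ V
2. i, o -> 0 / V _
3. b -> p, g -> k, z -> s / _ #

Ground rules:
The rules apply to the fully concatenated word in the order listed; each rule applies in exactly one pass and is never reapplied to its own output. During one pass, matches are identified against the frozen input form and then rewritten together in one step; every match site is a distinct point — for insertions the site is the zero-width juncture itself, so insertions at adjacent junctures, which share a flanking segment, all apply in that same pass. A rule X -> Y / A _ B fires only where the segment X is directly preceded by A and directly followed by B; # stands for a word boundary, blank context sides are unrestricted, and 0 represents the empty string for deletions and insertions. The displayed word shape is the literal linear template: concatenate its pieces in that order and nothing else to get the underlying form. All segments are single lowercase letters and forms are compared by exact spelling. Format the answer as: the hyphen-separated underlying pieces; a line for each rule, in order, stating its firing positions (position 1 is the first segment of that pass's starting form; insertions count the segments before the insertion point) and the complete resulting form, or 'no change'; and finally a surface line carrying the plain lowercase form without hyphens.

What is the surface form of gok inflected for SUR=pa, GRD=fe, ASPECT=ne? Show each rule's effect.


underlying: gok-u-ma-oru
1. f -> v, k -> g, p -> b, s -> z, t -> d / V _ V: fires at position(s) 3: gogumaoru
2. i, o -> 0 / V _: fires at position(s) 7: gogumaru
3. b -> p, g -> k, z -> s / _ #: no change
surface: gogumaru
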